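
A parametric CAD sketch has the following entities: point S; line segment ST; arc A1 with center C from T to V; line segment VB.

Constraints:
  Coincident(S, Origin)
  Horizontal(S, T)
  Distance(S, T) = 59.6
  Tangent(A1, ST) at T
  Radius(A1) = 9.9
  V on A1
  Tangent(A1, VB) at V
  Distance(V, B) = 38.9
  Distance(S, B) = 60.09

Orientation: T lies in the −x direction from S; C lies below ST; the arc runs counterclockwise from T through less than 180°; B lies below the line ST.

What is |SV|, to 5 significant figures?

68.832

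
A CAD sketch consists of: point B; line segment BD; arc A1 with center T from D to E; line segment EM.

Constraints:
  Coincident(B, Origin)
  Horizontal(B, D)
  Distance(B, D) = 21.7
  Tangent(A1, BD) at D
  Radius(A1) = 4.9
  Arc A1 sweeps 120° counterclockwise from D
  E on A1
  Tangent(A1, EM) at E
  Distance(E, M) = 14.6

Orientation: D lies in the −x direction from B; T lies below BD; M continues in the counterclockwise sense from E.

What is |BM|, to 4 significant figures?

27.34

On A1, D sits at bearing 90° from T; a 120° counterclockwise sweep puts E at bearing 210°, so E = T + 4.9·(cos 210°, sin 210°) = (-25.94, -7.350). Since A1 is tangent to EM there, TE ⟂ EM, so EM runs along (−sin 210°, cos 210°); with |EM| = 14.6, M = (-18.64, -19.99). Then |BM| = |M − B| = 27.34.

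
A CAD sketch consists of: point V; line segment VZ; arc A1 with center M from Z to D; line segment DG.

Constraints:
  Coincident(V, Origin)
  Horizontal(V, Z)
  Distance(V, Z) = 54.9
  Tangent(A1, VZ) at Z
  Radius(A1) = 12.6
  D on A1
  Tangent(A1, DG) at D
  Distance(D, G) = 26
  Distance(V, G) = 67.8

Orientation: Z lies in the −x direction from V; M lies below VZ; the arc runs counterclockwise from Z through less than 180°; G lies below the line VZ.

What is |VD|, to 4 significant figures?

68.56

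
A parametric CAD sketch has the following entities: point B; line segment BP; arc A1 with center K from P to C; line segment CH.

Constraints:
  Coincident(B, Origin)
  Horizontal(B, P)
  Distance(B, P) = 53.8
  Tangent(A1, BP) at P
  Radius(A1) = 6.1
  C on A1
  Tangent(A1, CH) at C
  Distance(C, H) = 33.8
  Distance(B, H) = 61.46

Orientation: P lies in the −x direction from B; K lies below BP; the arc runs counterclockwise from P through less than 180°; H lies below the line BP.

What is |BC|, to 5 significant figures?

60.048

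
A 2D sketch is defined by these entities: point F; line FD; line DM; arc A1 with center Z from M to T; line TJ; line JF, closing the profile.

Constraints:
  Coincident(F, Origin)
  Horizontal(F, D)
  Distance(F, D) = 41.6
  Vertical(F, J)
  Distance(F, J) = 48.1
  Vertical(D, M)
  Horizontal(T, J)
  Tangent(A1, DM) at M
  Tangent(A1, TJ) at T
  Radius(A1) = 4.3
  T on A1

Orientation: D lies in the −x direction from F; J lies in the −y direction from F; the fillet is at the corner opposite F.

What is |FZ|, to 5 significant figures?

57.530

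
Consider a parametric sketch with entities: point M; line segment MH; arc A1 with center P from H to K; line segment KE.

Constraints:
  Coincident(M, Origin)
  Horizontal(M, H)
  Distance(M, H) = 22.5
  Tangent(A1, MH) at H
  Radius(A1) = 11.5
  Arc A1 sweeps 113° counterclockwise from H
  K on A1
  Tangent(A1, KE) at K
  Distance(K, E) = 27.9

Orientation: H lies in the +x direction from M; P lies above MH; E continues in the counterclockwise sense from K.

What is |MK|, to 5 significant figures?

36.749

Tangency of A1 to MH means the radius PH is perpendicular to MH, so P = H + (0, 11.5) = (22.500, 11.500). On A1, H sits at bearing -90° from P; a 113° counterclockwise sweep puts K at bearing 23°, so K = P + 11.5·(cos 23°, sin 23°) = (33.086, 15.993). Then |MK| = |K − M| = 36.749.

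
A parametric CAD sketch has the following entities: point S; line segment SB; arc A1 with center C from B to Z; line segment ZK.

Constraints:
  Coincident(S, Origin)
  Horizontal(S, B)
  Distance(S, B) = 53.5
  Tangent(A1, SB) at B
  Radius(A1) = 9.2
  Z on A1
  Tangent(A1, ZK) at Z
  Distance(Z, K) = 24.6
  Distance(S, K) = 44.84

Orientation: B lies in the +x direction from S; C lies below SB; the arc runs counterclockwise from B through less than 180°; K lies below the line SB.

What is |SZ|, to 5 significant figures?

45.425

S is at the origin; S and B share the same y with |SB| = 53.5 and B on the +x side, so B = (53.500, 0.0000). Tangency of A1 to SB means the radius CB is perpendicular to SB, so C = B + (0, -9.2) = (53.500, -9.2000). Since CZ ⟂ ZK (tangency), |CK| = √(9.2² + 24.6²) = 26.264 regardless of where Z sits on A1. So K lies on both circle(S, 44.84) and circle(C, 26.264); the below-SB intersection is K = (35.083, -27.925). Z is the foot of the tangent from K: Z = (45.097, -5.4551).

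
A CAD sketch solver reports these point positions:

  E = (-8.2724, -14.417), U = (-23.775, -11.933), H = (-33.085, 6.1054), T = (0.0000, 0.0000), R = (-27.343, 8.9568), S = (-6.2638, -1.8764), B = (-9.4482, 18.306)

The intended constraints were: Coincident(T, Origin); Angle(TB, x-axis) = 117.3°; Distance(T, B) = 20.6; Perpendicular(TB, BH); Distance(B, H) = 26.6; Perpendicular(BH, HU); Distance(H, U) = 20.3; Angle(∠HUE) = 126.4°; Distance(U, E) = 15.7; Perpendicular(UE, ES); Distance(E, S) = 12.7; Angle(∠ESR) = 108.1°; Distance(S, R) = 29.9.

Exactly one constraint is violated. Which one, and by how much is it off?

Distance(S, R) = 29.9 — off by 6.20.

T = (0.00, 0.00) ✓; TB at 117.3° ✓; |TB| = 20.60 ✓; ∠(TB, BH) = 90.00° ✓; |BH| = 26.60 ✓; ∠(BH, HU) = 90.00° ✓; |HU| = 20.30 ✓; ∠HUE = 126.4° ✓; |UE| = 15.70 ✓; ∠(UE, ES) = 90.00° ✓; |ES| = 12.70 ✓; ∠ESR = 108.1° ✓; |SR| = 23.70 ✗.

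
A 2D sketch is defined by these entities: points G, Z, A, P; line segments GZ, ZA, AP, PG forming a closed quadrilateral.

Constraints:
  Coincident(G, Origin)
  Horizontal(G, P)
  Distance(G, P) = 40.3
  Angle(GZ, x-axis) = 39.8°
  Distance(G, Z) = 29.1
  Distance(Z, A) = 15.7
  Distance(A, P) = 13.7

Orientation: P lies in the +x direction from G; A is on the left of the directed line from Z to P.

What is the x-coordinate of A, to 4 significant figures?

37.14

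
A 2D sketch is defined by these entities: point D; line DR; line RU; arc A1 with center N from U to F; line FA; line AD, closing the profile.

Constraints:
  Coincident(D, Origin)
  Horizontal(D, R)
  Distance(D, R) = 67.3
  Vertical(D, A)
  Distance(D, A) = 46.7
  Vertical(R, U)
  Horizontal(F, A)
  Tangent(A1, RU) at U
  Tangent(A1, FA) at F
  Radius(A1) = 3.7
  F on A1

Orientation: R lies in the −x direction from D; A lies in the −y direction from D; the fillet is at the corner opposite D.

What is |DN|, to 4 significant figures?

76.77

DA is vertical with |DA| = 46.7 and A on the −y side, so A = (0.000, -46.70). The virtual corner opposite D is at (-67.30, -46.70). A1 meets RU tangentially, so NU is at right angles to RU and A1 meets FA tangentially, so NF is at right angles to FA, with radius 3.7, so the center N sits 3.7 in from both sides at N = (-63.60, -43.00). Then |DN| = |N − D| = 76.77.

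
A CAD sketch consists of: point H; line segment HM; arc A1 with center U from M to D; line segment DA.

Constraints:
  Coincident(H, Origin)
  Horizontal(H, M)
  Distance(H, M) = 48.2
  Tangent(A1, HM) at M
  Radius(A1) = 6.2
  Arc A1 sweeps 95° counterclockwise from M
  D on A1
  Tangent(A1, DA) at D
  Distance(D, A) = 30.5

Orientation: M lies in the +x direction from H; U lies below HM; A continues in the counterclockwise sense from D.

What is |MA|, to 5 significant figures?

37.291

H is at the origin; H and M share the same y with |HM| = 48.2 and M on the +x side, so M = (48.200, 0.0000). Since A1 is tangent to HM there, UM ⟂ HM, so U = M + (0, -6.2) = (48.200, -6.2000). On A1, M sits at bearing 90° from U; a 95° counterclockwise sweep puts D at bearing 185°, so D = U + 6.2·(cos 185°, sin 185°) = (42.024, -6.7404). Since A1 is tangent to DA there, UD ⟂ DA, so DA runs along (−sin 185°, cos 185°); with |DA| = 30.5, A = (44.682, -37.124). Then |MA| = |A − M| = 37.291.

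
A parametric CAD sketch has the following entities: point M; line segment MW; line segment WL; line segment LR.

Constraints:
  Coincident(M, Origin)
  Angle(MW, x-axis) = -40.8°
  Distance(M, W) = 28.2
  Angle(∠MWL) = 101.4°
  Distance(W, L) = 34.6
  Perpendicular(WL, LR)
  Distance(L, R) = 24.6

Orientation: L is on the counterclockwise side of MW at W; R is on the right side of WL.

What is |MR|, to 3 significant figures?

65.9

∠MWL = 101.4°, so WL runs at -40.8° + (180° − 101.4°) = 37.8° from the x-axis; with |WL| = 34.6, L = W + 34.6·(cos 37.8°, sin 37.8°) = (48.7, 2.78). WL is perpendicular to LR; with |LR| = 24.6 on the right of WL, R = L + 24.6·(0.613, -0.790) = (63.8, -16.7). Then |MR| = |R − M| = 65.9.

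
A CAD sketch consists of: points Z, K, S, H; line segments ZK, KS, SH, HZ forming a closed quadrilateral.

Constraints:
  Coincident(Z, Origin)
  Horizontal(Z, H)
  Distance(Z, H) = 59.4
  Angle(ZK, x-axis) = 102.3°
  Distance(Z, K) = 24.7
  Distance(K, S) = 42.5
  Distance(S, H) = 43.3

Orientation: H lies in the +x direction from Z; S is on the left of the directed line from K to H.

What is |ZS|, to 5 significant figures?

50.652

Z is at the origin; ZH is horizontal with |ZH| = 59.4 and H in +x, so H = (59.4, 0). ZK runs at 102.3° with |ZK| = 24.7, so K = (-5.2619, 24.133). S is determined by |KS| = 42.5 and |SH| = 43.3 together: it lies at the intersection of circle(K, 42.5) and circle(H, 43.3). With |KH| = 69.019, the foot of the radical line on KH is 34.012 from K and the perpendicular offset is √(42.5² − 34.012²) = 25.484. Taking the left-of-KH solution: S = (35.514, 36.116).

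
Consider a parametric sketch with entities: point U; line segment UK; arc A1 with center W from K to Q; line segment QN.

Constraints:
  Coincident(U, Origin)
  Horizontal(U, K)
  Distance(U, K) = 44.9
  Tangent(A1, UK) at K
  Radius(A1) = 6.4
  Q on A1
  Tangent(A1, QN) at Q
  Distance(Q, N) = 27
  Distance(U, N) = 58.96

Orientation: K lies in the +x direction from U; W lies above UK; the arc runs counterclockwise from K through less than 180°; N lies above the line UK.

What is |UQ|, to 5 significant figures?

51.752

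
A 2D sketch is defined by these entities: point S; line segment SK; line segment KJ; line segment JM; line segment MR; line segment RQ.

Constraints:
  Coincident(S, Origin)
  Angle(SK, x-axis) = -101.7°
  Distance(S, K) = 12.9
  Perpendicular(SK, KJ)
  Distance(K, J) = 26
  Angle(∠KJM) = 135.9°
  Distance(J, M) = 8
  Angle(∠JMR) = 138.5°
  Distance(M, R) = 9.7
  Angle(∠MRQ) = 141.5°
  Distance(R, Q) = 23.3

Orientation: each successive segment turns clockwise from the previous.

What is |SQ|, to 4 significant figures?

29.07

S is at the origin; SK runs at -101.7° with length 12.9, so K = (-2.616, -12.63). SK is perpendicular to KJ, so KJ runs at 168.3°; with |KJ| = 26.0, J = (-28.08, -7.360). ∠KJM = 135.9° gives JM at 124.2° from the x-axis; with |JM| = 8.0, M = (-32.57, -0.7429). ∠JMR = 138.5° gives MR at 82.70° from the x-axis; with |MR| = 9.7, R = (-31.34, 8.879). ∠MRQ = 141.5° gives RQ at 44.20° from the x-axis; with |RQ| = 23.3, Q = (-14.64, 25.12). Then |SQ| = |Q − S| = 29.07.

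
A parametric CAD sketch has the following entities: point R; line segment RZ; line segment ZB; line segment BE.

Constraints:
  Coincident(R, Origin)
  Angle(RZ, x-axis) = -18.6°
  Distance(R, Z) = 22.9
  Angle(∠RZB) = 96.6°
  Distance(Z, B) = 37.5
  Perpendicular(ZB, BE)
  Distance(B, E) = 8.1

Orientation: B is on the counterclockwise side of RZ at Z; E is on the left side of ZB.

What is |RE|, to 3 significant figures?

42.7

R is at the origin; RZ runs at -18.6° with length 22.9, so Z = 22.9·(cos -18.6°, sin -18.6°) = (21.7, -7.30). ∠RZB = 96.6°, so ZB runs at -18.6° + (180° − 96.6°) = 64.8° from the x-axis; with |ZB| = 37.5, B = Z + 37.5·(cos 64.8°, sin 64.8°) = (37.7, 26.6). ZB ⟂ BE; with |BE| = 8.1 on the left of ZB, E = B + 8.1·(-0.905, 0.426) = (30.3, 30.1). Then |RE| = |E − R| = 42.7.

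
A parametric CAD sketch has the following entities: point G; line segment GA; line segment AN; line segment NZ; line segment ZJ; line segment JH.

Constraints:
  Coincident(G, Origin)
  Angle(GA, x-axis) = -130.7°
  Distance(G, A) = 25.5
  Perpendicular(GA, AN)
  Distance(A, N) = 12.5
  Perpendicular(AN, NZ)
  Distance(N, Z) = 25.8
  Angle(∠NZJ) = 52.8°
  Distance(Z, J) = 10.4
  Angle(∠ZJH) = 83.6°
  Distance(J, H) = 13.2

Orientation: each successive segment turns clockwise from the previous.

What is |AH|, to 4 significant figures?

16.63

G is at the origin; GA runs at -130.7° with length 25.5, so A = (-16.63, -19.33). GA is perpendicular to AN, so AN runs at 139.3°; with |AN| = 12.5, N = (-26.11, -11.18). AN is perpendicular to NZ, so NZ runs at 49.30°; with |NZ| = 25.8, Z = (-9.281, 8.379). ∠NZJ = 52.8° gives ZJ at -77.90° from the x-axis; with |ZJ| = 10.4, J = (-7.101, -1.790). ∠ZJH = 83.6° gives JH at -174.3° from the x-axis; with |JH| = 13.2, H = (-20.24, -3.101). Then |AH| = |H − A| = 16.63.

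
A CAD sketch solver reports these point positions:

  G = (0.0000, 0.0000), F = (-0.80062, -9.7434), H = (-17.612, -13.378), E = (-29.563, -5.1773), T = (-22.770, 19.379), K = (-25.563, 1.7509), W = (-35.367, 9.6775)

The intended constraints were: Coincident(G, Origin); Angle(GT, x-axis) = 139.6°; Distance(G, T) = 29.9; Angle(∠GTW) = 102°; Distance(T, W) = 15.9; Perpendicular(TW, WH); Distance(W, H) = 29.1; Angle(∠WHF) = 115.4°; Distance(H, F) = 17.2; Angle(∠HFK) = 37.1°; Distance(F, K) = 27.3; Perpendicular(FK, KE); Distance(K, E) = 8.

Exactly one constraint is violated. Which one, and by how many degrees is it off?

Perpendicular(FK, KE) — off by 5.10°.

G = (0.00, 0.00) ✓; GT at 139.6° ✓; |GT| = 29.90 ✓; ∠GTW = 102.0° ✓; |TW| = 15.90 ✓; ∠(TW, WH) = 90.00° ✓; |WH| = 29.10 ✓; ∠WHF = 115.4° ✓; |HF| = 17.20 ✓; ∠HFK = 37.10° ✓; |FK| = 27.30 ✓; ∠(FK, KE) = 84.90° ✗; |KE| = 8.000 ✓.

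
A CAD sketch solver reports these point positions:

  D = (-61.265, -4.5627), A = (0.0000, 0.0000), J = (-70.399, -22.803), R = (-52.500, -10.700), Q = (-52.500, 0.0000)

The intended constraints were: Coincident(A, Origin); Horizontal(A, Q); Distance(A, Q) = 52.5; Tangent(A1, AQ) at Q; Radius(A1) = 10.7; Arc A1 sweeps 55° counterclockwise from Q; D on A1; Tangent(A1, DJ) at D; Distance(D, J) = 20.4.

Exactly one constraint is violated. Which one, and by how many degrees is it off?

Tangent(A1, DJ) at D — off by 8.40°.

A = (0.00, 0.00) ✓; A.y = 0.00, Q.y = 0.00 ✓; |AQ| = 52.50 ✓; ∠(RQ, QA) = 90.00° ✓; |RQ| = 10.70 ✓; bearing(R→D) − bearing(R→Q) = 55.00° ✓; |RD| = 10.70 ✓; ∠(RD, DJ) = 81.60° ✗; |DJ| = 20.40 ✓.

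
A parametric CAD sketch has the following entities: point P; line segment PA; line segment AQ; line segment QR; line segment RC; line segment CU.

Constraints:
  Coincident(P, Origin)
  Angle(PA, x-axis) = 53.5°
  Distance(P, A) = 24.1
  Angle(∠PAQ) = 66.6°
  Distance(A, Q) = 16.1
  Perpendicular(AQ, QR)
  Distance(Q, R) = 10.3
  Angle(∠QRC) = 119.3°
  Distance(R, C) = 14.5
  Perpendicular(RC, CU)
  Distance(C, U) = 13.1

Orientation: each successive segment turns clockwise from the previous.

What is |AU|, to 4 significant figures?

6.663

P is at the origin; PA runs at 53.5° with length 24.1, so A = (14.34, 19.37). ∠PAQ = 66.6° gives AQ at -59.90° from the x-axis; with |AQ| = 16.1, Q = (22.41, 5.444). AQ is perpendicular to QR, so QR runs at -149.9°; with |QR| = 10.3, R = (13.50, 0.2785). ∠QRC = 119.3° gives RC at 149.4° from the x-axis; with |RC| = 14.5, C = (1.018, 7.660). The perpendicularity gives CU at right angles to RC, so CU runs at 59.40°; with |CU| = 13.1, U = (7.686, 18.94). Then |AU| = |U − A| = 6.663.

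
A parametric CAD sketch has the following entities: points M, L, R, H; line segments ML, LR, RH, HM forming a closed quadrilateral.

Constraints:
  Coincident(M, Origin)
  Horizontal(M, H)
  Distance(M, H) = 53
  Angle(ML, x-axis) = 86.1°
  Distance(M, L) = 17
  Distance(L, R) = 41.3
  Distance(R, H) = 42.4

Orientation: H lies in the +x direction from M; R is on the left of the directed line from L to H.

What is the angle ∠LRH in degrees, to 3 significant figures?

81.3°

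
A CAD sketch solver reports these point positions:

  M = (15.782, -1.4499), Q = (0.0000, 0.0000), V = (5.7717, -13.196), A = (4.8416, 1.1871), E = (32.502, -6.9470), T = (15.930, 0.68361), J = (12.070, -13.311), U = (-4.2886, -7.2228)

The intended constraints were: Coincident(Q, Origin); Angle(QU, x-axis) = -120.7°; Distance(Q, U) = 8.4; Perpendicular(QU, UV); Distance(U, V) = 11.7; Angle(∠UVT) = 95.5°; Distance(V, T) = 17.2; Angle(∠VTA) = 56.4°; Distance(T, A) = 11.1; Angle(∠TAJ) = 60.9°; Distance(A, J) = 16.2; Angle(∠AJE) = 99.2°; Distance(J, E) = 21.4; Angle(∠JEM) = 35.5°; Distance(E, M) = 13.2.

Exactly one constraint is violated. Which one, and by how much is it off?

Distance(E, M) = 13.2 — off by 4.40.

Q = (0.00, 0.00) ✓; QU at -120.7° ✓; |QU| = 8.400 ✓; ∠(QU, UV) = 90.00° ✓; |UV| = 11.70 ✓; ∠UVT = 95.50° ✓; |VT| = 17.20 ✓; ∠VTA = 56.40° ✓; |TA| = 11.10 ✓; ∠TAJ = 60.90° ✓; |AJ| = 16.20 ✓; ∠AJE = 99.20° ✓; |JE| = 21.40 ✓; ∠JEM = 35.50° ✓; |EM| = 17.60 ✗.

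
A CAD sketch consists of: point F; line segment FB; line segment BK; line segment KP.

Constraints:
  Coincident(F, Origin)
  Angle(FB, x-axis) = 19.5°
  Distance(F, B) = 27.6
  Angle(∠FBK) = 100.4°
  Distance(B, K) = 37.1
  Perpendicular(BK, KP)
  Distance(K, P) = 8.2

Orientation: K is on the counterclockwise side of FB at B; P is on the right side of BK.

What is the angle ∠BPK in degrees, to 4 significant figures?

77.54°

∠FBK = 100.4°, so BK runs at 19.5° + (180° − 100.4°) = 99.10° from the x-axis; with |BK| = 37.1, K = B + 37.1·(cos 99.10°, sin 99.10°) = (20.15, 45.85). The perpendicularity gives KP at right angles to BK; with |KP| = 8.2 on the right of BK, P = K + 8.2·(0.9874, 0.1582) = (28.25, 47.14). Then cos ∠BPK = PB·PK / (|PB||PK|), giving 77.54°.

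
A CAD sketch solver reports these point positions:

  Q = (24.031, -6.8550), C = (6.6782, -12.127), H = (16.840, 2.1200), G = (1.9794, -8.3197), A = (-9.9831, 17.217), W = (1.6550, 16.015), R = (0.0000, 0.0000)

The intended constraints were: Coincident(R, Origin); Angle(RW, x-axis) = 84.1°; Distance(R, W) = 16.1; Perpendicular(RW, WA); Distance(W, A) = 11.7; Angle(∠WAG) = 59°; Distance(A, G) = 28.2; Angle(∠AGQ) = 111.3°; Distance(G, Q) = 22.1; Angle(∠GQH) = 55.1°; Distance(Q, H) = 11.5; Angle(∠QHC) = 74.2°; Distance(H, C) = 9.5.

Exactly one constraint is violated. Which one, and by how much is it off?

Distance(H, C) = 9.5 — off by 8.00.

R = (0.00, 0.00) ✓; RW at 84.10° ✓; |RW| = 16.10 ✓; ∠(RW, WA) = 90.00° ✓; |WA| = 11.70 ✓; ∠WAG = 59.00° ✓; |AG| = 28.20 ✓; ∠AGQ = 111.3° ✓; |GQ| = 22.10 ✓; ∠GQH = 55.10° ✓; |QH| = 11.50 ✓; ∠QHC = 74.20° ✓; |HC| = 17.50 ✗.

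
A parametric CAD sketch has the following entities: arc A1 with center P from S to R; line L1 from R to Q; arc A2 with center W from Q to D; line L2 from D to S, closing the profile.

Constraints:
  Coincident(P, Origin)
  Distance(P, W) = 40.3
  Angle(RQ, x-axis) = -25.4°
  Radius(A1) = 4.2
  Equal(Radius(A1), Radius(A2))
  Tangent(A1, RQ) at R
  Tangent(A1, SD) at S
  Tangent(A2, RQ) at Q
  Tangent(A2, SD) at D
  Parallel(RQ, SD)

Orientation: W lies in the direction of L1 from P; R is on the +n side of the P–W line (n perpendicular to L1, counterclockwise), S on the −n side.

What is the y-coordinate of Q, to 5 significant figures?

-13.492

The slot axis is L1's direction at -25.4°, so u = (cos -25.4°, sin -25.4°) = (0.90334, -0.42894) and n = (−sin -25.4°, cos -25.4°) = (0.42894, 0.90334). P is at the origin and W lies 40.3 along u from P, so W = 40.3·u = (36.404, -17.286). Tangency of A1 to both parallel lines with radius 4.2 puts R and S at P ± 4.2·n: R = (1.8015, 3.7940), S = (-1.8015, -3.7940). Equal radii place Q and D the same way about W: Q = W + 4.2·n = (38.206, -13.492), D = W − 4.2·n = (34.603, -21.080). So Q.y = -13.492.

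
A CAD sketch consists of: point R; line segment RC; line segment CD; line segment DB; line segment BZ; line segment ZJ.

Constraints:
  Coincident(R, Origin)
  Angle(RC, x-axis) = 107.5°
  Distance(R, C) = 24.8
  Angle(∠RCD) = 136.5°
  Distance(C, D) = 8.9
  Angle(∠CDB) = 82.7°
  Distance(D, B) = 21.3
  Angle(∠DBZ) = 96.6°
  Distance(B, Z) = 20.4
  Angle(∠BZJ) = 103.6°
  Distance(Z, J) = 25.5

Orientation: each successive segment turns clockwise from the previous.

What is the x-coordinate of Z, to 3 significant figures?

5.08

R is at the origin; RC runs at 107.5° with length 24.8, so C = (-7.46, 23.7). ∠RCD = 136.5° gives CD at 64.0° from the x-axis; with |CD| = 8.9, D = (-3.56, 31.7). ∠CDB = 82.7° gives DB at -33.3° from the x-axis; with |DB| = 21.3, B = (14.2, 20.0). ∠DBZ = 96.6° gives BZ at -117° from the x-axis; with |BZ| = 20.4, Z = (5.08, 1.73). So Z.x = 5.08.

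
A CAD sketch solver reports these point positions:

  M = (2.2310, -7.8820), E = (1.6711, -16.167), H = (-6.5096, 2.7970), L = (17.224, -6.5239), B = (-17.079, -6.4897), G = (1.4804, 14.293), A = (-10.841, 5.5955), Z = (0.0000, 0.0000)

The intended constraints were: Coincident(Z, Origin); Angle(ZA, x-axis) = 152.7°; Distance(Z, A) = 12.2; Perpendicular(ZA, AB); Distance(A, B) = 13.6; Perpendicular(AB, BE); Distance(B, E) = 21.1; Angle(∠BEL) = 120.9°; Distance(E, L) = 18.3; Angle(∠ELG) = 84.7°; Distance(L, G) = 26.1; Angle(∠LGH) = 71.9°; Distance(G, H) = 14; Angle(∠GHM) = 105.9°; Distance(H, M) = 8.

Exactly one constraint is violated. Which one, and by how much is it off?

Distance(H, M) = 8 — off by 5.80.

Z = (0.00, 0.00) ✓; ZA at 152.7° ✓; |ZA| = 12.20 ✓; ∠(ZA, AB) = 90.00° ✓; |AB| = 13.60 ✓; ∠(AB, BE) = 90.00° ✓; |BE| = 21.10 ✓; ∠BEL = 120.9° ✓; |EL| = 18.30 ✓; ∠ELG = 84.70° ✓; |LG| = 26.10 ✓; ∠LGH = 71.90° ✓; |GH| = 14.00 ✓; ∠GHM = 105.9° ✓; |HM| = 13.80 ✗.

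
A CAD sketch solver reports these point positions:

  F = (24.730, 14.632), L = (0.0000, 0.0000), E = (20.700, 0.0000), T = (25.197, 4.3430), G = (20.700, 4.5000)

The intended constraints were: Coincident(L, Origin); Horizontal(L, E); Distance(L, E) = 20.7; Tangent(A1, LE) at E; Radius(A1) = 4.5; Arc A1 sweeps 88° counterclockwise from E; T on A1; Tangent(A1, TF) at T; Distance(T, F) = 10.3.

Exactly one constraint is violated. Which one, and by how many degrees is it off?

Tangent(A1, TF) at T — off by 4.60°.

L = (0.00, 0.00) ✓; L.y = 0.00, E.y = 0.00 ✓; |LE| = 20.70 ✓; ∠(GE, EL) = 90.00° ✓; |GE| = 4.500 ✓; bearing(G→T) − bearing(G→E) = 88.00° ✓; |GT| = 4.500 ✓; ∠(GT, TF) = 85.40° ✗; |TF| = 10.30 ✓.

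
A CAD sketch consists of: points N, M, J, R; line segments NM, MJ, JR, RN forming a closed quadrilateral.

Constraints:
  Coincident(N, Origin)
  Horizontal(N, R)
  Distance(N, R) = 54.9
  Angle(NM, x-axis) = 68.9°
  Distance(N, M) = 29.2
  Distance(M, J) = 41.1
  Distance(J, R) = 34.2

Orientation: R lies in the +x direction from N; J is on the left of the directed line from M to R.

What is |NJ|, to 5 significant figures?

61.331

Checks: |MJ| = 41.10 ✓; |JR| = 34.20 ✓.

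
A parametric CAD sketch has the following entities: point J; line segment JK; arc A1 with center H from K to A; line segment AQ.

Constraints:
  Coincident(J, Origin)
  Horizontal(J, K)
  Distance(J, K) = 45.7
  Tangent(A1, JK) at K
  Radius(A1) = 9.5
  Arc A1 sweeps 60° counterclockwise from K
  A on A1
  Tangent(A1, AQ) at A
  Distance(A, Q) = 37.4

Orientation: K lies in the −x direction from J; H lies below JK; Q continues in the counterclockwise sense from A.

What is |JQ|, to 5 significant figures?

81.572

J is at the origin; JK is horizontal with |JK| = 45.7 and K on the −x side, so K = (-45.700, 0.0000). The tangent condition forces HK to be normal to JK, so H = K + (0, -9.5) = (-45.700, -9.5000). On A1, K sits at bearing 90° from H; a 60° counterclockwise sweep puts A at bearing 150°, so A = H + 9.5·(cos 150°, sin 150°) = (-53.927, -4.7500). Since A1 is tangent to AQ there, HA ⟂ AQ, so AQ runs along (−sin 150°, cos 150°); with |AQ| = 37.4, Q = (-72.627, -37.139). Then |JQ| = |Q − J| = 81.572.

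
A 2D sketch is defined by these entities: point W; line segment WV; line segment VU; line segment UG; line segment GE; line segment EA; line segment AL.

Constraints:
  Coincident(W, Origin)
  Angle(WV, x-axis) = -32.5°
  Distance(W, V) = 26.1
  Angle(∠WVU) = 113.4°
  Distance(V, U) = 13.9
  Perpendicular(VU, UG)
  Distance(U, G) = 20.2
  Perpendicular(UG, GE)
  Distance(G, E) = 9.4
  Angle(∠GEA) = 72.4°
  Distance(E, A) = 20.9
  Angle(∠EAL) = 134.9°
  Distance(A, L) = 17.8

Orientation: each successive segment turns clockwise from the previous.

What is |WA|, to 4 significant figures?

31.77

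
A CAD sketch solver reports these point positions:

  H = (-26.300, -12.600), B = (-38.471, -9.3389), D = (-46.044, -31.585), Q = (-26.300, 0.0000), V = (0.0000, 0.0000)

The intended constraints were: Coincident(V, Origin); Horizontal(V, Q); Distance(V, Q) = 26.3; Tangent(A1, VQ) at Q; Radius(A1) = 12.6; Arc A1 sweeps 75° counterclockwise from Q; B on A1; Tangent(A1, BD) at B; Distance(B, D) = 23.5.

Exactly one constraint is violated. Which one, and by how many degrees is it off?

Tangent(A1, BD) at B — off by 3.80°.

V = (0.00, 0.00) ✓; V.y = 0.00, Q.y = 0.00 ✓; |VQ| = 26.30 ✓; ∠(HQ, QV) = 90.00° ✓; |HQ| = 12.60 ✓; bearing(H→B) − bearing(H→Q) = 75.00° ✓; |HB| = 12.60 ✓; ∠(HB, BD) = 93.80° ✗; |BD| = 23.50 ✓.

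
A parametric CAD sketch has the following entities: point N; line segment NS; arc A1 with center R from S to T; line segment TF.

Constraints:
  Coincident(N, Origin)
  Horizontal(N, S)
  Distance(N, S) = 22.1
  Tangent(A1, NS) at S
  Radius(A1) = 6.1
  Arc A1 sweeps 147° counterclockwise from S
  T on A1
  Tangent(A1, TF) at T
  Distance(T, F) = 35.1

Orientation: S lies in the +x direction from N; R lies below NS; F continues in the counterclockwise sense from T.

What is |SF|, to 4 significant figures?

40.03

On A1, S sits at bearing 90° from R; a 147° counterclockwise sweep puts T at bearing 237°, so T = R + 6.1·(cos 237°, sin 237°) = (18.78, -11.22). A1 meets TF tangentially, so RT is at right angles to TF, so TF runs along (−sin 237°, cos 237°); with |TF| = 35.1, F = (48.22, -30.33). Then |SF| = |F − S| = 40.03.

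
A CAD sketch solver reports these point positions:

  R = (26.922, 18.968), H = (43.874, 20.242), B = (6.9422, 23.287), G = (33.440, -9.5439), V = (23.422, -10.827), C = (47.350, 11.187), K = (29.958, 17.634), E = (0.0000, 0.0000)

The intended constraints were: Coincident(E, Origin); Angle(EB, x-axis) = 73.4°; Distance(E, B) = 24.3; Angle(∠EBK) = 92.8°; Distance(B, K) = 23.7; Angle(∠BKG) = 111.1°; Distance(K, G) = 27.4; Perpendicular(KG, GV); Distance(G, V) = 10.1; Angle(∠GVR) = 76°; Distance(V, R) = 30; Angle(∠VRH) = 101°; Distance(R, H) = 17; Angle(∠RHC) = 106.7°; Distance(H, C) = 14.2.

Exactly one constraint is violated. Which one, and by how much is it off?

Distance(H, C) = 14.2 — off by 4.50.

E = (0.00, 0.00) ✓; EB at 73.40° ✓; |EB| = 24.30 ✓; ∠EBK = 92.80° ✓; |BK| = 23.70 ✓; ∠BKG = 111.1° ✓; |KG| = 27.40 ✓; ∠(KG, GV) = 90.00° ✓; |GV| = 10.10 ✓; ∠GVR = 76.00° ✓; |VR| = 30.00 ✓; ∠VRH = 101.0° ✓; |RH| = 17.00 ✓; ∠RHC = 106.7° ✓; |HC| = 9.699 ✗.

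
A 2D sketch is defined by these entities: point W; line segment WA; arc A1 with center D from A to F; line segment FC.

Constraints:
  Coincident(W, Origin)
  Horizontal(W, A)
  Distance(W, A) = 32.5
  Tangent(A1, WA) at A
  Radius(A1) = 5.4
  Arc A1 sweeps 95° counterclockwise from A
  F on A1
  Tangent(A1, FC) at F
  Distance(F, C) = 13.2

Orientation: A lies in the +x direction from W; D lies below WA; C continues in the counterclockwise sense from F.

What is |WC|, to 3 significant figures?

34.1

On A1, A sits at bearing 90° from D; a 95° counterclockwise sweep puts F at bearing 185°, so F = D + 5.4·(cos 185°, sin 185°) = (27.1, -5.87). Since A1 is tangent to FC there, DF ⟂ FC, so FC runs along (−sin 185°, cos 185°); with |FC| = 13.2, C = (28.3, -19.0). Then |WC| = |C − W| = 34.1.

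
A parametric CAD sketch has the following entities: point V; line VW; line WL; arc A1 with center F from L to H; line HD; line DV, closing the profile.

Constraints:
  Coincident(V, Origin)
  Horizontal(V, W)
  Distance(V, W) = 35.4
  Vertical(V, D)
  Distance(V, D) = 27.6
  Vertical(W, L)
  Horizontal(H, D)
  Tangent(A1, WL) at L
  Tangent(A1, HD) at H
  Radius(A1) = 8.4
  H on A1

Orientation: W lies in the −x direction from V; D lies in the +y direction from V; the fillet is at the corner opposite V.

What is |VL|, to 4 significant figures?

40.27

V is at the origin; VW is horizontal with |VW| = 35.4 and W on the −x side, so W = (-35.40, 0.000). V and D share the same x with |VD| = 27.6 and D on the +y side, so D = (0.000, 27.60). The virtual corner opposite V is at (-35.40, 27.60). The tangent condition forces FL to be normal to WL and the tangent condition forces FH to be normal to HD, with radius 8.4, so the center F sits 8.4 in from both sides at F = (-27.00, 19.20). That places the tangent points at L = (-35.40, 19.20) on WL and H = (-27.00, 27.60) on HD. Then |VL| = |L − V| = 40.27.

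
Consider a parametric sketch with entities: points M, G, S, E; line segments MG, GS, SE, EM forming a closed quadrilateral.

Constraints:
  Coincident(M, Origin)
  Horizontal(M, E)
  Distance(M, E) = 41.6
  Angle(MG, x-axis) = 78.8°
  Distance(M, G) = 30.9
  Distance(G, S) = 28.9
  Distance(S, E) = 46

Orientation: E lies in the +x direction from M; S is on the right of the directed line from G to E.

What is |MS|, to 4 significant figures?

5.407

Checks: |GS| = 28.90 ✓; |SE| = 46.00 ✓.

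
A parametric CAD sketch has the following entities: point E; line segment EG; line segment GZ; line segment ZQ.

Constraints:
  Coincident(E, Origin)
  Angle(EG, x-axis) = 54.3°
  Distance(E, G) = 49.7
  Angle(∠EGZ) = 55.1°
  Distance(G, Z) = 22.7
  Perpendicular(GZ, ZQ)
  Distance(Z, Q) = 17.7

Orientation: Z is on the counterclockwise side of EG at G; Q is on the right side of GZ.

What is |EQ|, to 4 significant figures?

58.74

E is at the origin; EG runs at 54.3° with length 49.7, so G = 49.7·(cos 54.3°, sin 54.3°) = (29.00, 40.36). ∠EGZ = 55.1°, so GZ runs at 54.3° + (180° − 55.1°) = 179.2° from the x-axis; with |GZ| = 22.7, Z = G + 22.7·(cos 179.2°, sin 179.2°) = (6.304, 40.68). The perpendicularity gives ZQ at right angles to GZ; with |ZQ| = 17.7 on the right of GZ, Q = Z + 17.7·(0.01396, 0.9999) = (6.551, 58.38). Then |EQ| = |Q − E| = 58.74.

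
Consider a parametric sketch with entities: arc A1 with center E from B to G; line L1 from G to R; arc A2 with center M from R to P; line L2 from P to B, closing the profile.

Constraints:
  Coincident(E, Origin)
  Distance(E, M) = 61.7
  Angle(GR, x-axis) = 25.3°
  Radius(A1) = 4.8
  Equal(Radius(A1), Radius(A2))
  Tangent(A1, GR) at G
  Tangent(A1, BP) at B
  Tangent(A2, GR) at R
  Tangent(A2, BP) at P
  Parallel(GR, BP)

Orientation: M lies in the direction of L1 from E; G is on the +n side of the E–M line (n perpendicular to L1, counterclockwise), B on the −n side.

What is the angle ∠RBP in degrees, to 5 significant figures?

8.8438°

The slot axis is L1's direction at 25.3°, so u = (cos 25.3°, sin 25.3°) = (0.90408, 0.42736) and n = (−sin 25.3°, cos 25.3°) = (-0.42736, 0.90408). E is at the origin and M lies 61.7 along u from E, so M = 61.7·u = (55.782, 26.368). Tangency of A1 to both parallel lines with radius 4.8 puts G and B at E ± 4.8·n: G = (-2.0513, 4.3396), B = (2.0513, -4.3396). Equal radii place R and P the same way about M: R = M + 4.8·n = (53.731, 30.708), P = M − 4.8·n = (57.833, 22.028). Then cos ∠RBP = BR·BP / (|BR||BP|), giving 8.8438°.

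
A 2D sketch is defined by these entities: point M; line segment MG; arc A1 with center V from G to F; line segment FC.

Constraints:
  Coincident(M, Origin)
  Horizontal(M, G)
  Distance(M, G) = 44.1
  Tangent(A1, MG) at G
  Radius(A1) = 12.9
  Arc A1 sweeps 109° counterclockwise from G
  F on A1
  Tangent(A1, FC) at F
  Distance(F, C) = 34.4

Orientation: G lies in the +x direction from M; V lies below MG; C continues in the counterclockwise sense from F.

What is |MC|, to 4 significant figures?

65.73

On A1, G sits at bearing 90° from V; a 109° counterclockwise sweep puts F at bearing 199°, so F = V + 12.9·(cos 199°, sin 199°) = (31.90, -17.10). The tangent condition forces VF to be normal to FC, so FC runs along (−sin 199°, cos 199°); with |FC| = 34.4, C = (43.10, -49.63). Then |MC| = |C − M| = 65.73.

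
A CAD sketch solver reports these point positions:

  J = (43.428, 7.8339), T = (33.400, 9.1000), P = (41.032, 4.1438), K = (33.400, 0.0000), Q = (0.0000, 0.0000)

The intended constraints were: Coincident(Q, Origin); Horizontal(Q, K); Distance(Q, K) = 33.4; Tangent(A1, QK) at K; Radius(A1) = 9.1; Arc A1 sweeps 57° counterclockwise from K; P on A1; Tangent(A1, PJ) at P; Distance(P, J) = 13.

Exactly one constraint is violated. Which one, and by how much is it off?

Distance(P, J) = 13 — off by 8.60.

Q = (0.00, 0.00) ✓; Q.y = 0.00, K.y = 0.00 ✓; |QK| = 33.40 ✓; ∠(TK, KQ) = 90.00° ✓; |TK| = 9.100 ✓; bearing(T→P) − bearing(T→K) = 57.00° ✓; |TP| = 9.100 ✓; ∠(TP, PJ) = 90.00° ✓; |PJ| = 4.400 ✗.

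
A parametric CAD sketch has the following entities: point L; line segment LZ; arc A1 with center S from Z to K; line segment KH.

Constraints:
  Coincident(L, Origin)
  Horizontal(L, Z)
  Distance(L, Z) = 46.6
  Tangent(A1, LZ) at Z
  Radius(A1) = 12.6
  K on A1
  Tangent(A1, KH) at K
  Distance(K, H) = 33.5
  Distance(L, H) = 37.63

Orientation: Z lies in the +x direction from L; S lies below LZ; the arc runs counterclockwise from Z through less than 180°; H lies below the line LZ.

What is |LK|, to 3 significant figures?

36.6

Checks: L.y = 0.00, Z.y = 0.00 ✓; |SK| = 12.60 ✓; ∠(SK, KH) = 90.00° ✓; |KH| = 33.50 ✓; |LH| = 37.63 ✓.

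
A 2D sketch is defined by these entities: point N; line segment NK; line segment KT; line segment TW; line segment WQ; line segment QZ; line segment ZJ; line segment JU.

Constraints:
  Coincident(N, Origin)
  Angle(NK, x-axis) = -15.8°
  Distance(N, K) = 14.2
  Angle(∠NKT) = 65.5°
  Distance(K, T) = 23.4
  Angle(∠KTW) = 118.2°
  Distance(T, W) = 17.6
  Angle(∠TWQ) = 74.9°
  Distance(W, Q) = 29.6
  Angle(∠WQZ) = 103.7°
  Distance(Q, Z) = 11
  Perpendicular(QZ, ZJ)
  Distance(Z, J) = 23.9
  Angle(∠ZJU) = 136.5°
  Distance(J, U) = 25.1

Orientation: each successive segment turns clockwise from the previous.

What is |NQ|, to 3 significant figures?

9.77

N is at the origin; NK runs at -15.8° with length 14.2, so K = (13.7, -3.87). ∠NKT = 65.5° gives KT at -130° from the x-axis; with |KT| = 23.4, T = (-1.47, -21.7). ∠KTW = 118.2° gives TW at 168° from the x-axis; with |TW| = 17.6, W = (-18.7, -18.0). ∠TWQ = 74.9° gives WQ at 62.8° from the x-axis; with |WQ| = 29.6, Q = (-5.15, 8.30). Then |NQ| = |Q − N| = 9.77.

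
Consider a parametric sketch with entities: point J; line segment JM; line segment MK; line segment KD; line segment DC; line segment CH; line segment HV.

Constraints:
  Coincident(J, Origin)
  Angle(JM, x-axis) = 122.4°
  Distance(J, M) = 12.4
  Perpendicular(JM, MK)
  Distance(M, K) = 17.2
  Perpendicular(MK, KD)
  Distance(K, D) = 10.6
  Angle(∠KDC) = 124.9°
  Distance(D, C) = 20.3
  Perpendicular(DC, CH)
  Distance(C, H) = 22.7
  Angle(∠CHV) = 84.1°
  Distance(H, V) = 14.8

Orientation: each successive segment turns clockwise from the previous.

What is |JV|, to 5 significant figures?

15.986

J is at the origin; JM runs at 122.4° with length 12.4, so M = (-6.6443, 10.470). JM is perpendicular to MK, so MK runs at 32.400°; with |MK| = 17.2, K = (7.8782, 19.686). The perpendicularity gives KD at right angles to MK, so KD runs at -57.600°; with |KD| = 10.6, D = (13.558, 10.736). ∠KDC = 124.9° gives DC at -112.70° from the x-axis; with |DC| = 20.3, C = (5.7241, -7.9915). The perpendicularity gives CH at right angles to DC, so CH runs at 157.30°; with |CH| = 22.7, H = (-15.218, 0.76856). ∠CHV = 84.1° gives HV at 61.400° from the x-axis; with |HV| = 14.8, V = (-8.1329, 13.763). Then |JV| = |V − J| = 15.986.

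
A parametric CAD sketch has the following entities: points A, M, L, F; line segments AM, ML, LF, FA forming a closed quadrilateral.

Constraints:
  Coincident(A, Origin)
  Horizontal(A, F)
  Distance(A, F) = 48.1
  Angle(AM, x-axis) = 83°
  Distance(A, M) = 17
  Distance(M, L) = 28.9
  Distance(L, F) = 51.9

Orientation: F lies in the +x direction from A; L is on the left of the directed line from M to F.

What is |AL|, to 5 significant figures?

44.948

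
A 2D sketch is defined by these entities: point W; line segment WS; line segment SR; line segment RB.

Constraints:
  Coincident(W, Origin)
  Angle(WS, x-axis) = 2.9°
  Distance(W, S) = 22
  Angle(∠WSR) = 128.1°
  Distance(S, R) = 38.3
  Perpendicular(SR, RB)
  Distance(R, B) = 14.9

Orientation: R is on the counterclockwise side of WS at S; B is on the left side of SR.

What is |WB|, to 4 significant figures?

51.93

∠WSR = 128.1°, so SR runs at 2.9° + (180° − 128.1°) = 54.80° from the x-axis; with |SR| = 38.3, R = S + 38.3·(cos 54.80°, sin 54.80°) = (44.05, 32.41). SR is perpendicular to RB; with |RB| = 14.9 on the left of SR, B = R + 14.9·(-0.8171, 0.5764) = (31.87, 41.00). Then |WB| = |B − W| = 51.93.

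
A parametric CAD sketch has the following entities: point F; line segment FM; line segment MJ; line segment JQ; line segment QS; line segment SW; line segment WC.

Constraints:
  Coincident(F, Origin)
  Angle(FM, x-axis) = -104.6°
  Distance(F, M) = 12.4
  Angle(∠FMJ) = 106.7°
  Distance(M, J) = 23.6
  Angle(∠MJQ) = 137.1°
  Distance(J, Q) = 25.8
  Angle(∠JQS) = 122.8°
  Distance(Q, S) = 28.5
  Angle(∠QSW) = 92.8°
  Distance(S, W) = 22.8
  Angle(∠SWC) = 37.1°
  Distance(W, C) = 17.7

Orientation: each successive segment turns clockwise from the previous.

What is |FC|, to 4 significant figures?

40.36

F is at the origin; FM runs at -104.6° with length 12.4, so M = (-3.126, -12.00). ∠FMJ = 106.7° gives MJ at -177.9° from the x-axis; with |MJ| = 23.6, J = (-26.71, -12.86). ∠MJQ = 137.1° gives JQ at 139.2° from the x-axis; with |JQ| = 25.8, Q = (-46.24, 3.994). ∠JQS = 122.8° gives QS at 82.00° from the x-axis; with |QS| = 28.5, S = (-42.27, 32.22). ∠QSW = 92.8° gives SW at -5.200° from the x-axis; with |SW| = 22.8, W = (-19.57, 30.15). ∠SWC = 37.1° gives WC at -148.1° from the x-axis; with |WC| = 17.7, C = (-34.59, 20.80). Then |FC| = |C − F| = 40.36.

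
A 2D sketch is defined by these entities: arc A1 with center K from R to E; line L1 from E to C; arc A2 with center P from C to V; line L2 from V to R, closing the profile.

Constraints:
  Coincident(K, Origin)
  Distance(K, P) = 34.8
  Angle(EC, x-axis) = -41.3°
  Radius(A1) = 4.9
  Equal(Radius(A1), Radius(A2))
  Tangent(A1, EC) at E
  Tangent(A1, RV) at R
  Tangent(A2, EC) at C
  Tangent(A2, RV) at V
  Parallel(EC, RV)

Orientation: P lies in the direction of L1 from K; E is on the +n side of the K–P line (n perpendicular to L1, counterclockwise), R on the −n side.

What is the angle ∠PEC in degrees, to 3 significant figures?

8.01°

Tangency of A1 to both parallel lines with radius 4.9 puts E and R at K ± 4.9·n: E = (3.23, 3.68), R = (-3.23, -3.68). Equal radii place C and V the same way about P: C = P + 4.9·n = (29.4, -19.3), V = P − 4.9·n = (22.9, -26.6). Then cos ∠PEC = EP·EC / (|EP||EC|), giving 8.01°.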